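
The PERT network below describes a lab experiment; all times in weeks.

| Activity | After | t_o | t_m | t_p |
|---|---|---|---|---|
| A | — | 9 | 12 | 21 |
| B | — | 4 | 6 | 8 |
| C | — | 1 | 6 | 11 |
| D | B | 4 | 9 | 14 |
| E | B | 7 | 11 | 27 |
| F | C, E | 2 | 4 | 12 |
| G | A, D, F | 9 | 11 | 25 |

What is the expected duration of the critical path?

te_A = (9 + 4·12 + 21)/6 = 78/6 = 13
te_B = (4 + 4·6 + 8)/6 = 36/6 = 6
te_C = (1 + 4·6 + 11)/6 = 36/6 = 6
te_D = (4 + 4·9 + 14)/6 = 54/6 = 9
te_E = (7 + 4·11 + 27)/6 = 78/6 = 13
te_F = (2 + 4·4 + 12)/6 = 30/6 = 5
te_G = (9 + 4·11 + 25)/6 = 78/6 = 13

Forward pass:
ES_A = 0; EF_A = 13
ES_B = 0; EF_B = 6
ES_C = 0; EF_C = 6
ES_D = 6; EF_D = 6+9 = 15
ES_E = 6; EF_E = 6+13 = 19
ES_F = max(EF_C=6, EF_E=19) = 19; EF_F = 19+5 = 24
ES_G = max(EF_A=13, EF_D=15, EF_F=24) = 24; EF_G = 24+13 = 37
Expected project duration μ = 37 weeks. Critical path: B → E → F → G.

37 weeks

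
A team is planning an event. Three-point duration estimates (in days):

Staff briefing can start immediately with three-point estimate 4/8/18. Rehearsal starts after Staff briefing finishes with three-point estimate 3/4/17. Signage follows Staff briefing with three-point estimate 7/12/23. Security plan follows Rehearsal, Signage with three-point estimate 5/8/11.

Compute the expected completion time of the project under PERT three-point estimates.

te_Staff briefing = (4 + 4·8 + 18)/6 = 54/6 = 9
te_Rehearsal = (3 + 4·4 + 17)/6 = 36/6 = 6
te_Signage = (7 + 4·12 + 23)/6 = 78/6 = 13
te_Security plan = (5 + 4·8 + 11)/6 = 48/6 = 8

Forward pass:
ES_Staff briefing = 0; EF_Staff briefing = 9
ES_Rehearsal = 9; EF_Rehearsal = 9+6 = 15
ES_Signage = 9; EF_Signage = 9+13 = 22
ES_Security plan = max(EF_Rehearsal=15, EF_Signage=22) = 22; EF_Security plan = 22+8 = 30
Expected project duration μ = 30 days. Critical path: Staff briefing → Signage → Security plan.

30 days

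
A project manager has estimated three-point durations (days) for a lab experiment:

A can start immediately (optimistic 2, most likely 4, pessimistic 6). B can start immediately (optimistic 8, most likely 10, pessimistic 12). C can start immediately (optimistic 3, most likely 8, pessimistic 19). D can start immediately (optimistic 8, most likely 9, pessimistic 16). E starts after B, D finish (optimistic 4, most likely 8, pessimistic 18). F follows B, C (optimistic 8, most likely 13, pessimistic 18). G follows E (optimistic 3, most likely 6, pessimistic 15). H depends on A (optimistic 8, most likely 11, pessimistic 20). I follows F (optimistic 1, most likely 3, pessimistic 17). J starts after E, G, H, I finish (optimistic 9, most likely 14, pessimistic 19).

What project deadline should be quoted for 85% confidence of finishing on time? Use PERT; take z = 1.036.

45.8 days

te_A = (2 + 4·4 + 6)/6 = 24/6 = 4; σ²_A = ((6−2)/6)² = 0.444
te_B = (8 + 4·10 + 12)/6 = 60/6 = 10; σ²_B = ((12−8)/6)² = 0.444
te_C = (3 + 4·8 + 19)/6 = 54/6 = 9; σ²_C = ((19−3)/6)² = 7.111
te_D = (8 + 4·9 + 16)/6 = 60/6 = 10; σ²_D = ((16−8)/6)² = 1.778
te_E = (4 + 4·8 + 18)/6 = 54/6 = 9; σ²_E = ((18−4)/6)² = 5.444
te_F = (8 + 4·13 + 18)/6 = 78/6 = 13; σ²_F = ((18−8)/6)² = 2.778
te_G = (3 + 4·6 + 15)/6 = 42/6 = 7; σ²_G = ((15−3)/6)² = 4.000
te_H = (8 + 4·11 + 20)/6 = 72/6 = 12; σ²_H = ((20−8)/6)² = 4.000
te_I = (1 + 4·3 + 17)/6 = 30/6 = 5; σ²_I = ((17−1)/6)² = 7.111
te_J = (9 + 4·14 + 19)/6 = 84/6 = 14; σ²_J = ((19−9)/6)² = 2.778

Forward pass:
ES_A = 0; EF_A = 4
ES_B = 0; EF_B = 10
ES_C = 0; EF_C = 9
ES_D = 0; EF_D = 10
ES_E = max(EF_B=10, EF_D=10) = 10; EF_E = 10+9 = 19
ES_F = max(EF_B=10, EF_C=9) = 10; EF_F = 10+13 = 23
ES_G = 19; EF_G = 19+7 = 26
ES_H = 4; EF_H = 4+12 = 16
ES_I = 23; EF_I = 23+5 = 28
ES_J = max(EF_E=19, EF_G=26, EF_H=16, EF_I=28) = 28; EF_J = 28+14 = 42
Expected project duration μ = 42 days. Critical path: B → F → I → J.

Variance along critical path = 0.444 + 2.778 + 7.111 + 2.778 = 13.111; σ = 3.621 days.
D = μ + z·σ = 42 + 1.036·3.621 = 45.8 days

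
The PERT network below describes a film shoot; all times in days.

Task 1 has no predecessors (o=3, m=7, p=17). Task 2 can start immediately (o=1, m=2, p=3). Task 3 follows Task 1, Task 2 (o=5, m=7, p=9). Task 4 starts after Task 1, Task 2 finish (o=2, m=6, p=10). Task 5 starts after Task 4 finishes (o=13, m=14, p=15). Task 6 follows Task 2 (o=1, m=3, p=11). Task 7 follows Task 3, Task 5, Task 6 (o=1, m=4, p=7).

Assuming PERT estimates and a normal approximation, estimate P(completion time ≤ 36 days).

0.917

te_Task 1 = (3 + 4·7 + 17)/6 = 48/6 = 8; σ²_Task 1 = ((17−3)/6)² = 5.444
te_Task 2 = (1 + 4·2 + 3)/6 = 12/6 = 2; σ²_Task 2 = ((3−1)/6)² = 0.111
te_Task 3 = (5 + 4·7 + 9)/6 = 42/6 = 7; σ²_Task 3 = ((9−5)/6)² = 0.444
te_Task 4 = (2 + 4·6 + 10)/6 = 36/6 = 6; σ²_Task 4 = ((10−2)/6)² = 1.778
te_Task 5 = (13 + 4·14 + 15)/6 = 84/6 = 14; σ²_Task 5 = ((15−13)/6)² = 0.111
te_Task 6 = (1 + 4·3 + 11)/6 = 24/6 = 4; σ²_Task 6 = ((11−1)/6)² = 2.778
te_Task 7 = (1 + 4·4 + 7)/6 = 24/6 = 4; σ²_Task 7 = ((7−1)/6)² = 1.000

Forward pass:
ES_Task 1 = 0; EF_Task 1 = 8
ES_Task 2 = 0; EF_Task 2 = 2
ES_Task 3 = max(EF_Task 1=8, EF_Task 2=2) = 8; EF_Task 3 = 8+7 = 15
ES_Task 4 = max(EF_Task 1=8, EF_Task 2=2) = 8; EF_Task 4 = 8+6 = 14
ES_Task 5 = 14; EF_Task 5 = 14+14 = 28
ES_Task 6 = 2; EF_Task 6 = 2+4 = 6
ES_Task 7 = max(EF_Task 3=15, EF_Task 5=28, EF_Task 6=6) = 28; EF_Task 7 = 28+4 = 32
Expected project duration μ = 32 days. Critical path: Task 1 → Task 4 → Task 5 → Task 7.

Variance along critical path = 5.444 + 1.778 + 0.111 + 1.000 = 8.333; σ = √8.333 = 2.887 days.
Z = (36 − 32) / 2.887 = 1.386
P(T ≤ 36) = Φ(1.386) ≈ 0.917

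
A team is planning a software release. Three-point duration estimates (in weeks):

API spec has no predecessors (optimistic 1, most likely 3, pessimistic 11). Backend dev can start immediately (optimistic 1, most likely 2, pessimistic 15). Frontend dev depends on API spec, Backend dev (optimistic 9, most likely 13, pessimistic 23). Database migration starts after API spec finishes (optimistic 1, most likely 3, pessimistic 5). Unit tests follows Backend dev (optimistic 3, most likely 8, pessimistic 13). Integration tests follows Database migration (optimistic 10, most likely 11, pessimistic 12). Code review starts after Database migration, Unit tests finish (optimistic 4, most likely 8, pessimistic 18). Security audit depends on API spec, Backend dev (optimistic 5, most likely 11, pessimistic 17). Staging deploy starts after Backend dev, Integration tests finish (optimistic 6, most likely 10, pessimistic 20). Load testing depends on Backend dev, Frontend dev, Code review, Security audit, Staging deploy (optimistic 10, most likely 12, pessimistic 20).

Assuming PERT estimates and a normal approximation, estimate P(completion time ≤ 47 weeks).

te_API spec = (1 + 4·3 + 11)/6 = 24/6 = 4; σ²_API spec = ((11−1)/6)² = 2.778
te_Backend dev = (1 + 4·2 + 15)/6 = 24/6 = 4; σ²_Backend dev = ((15−1)/6)² = 5.444
te_Frontend dev = (9 + 4·13 + 23)/6 = 84/6 = 14; σ²_Frontend dev = ((23−9)/6)² = 5.444
te_Database migration = (1 + 4·3 + 5)/6 = 18/6 = 3; σ²_Database migration = ((5−1)/6)² = 0.444
te_Unit tests = (3 + 4·8 + 13)/6 = 48/6 = 8; σ²_Unit tests = ((13−3)/6)² = 2.778
te_Integration tests = (10 + 4·11 + 12)/6 = 66/6 = 11; σ²_Integration tests = ((12−10)/6)² = 0.111
te_Code review = (4 + 4·8 + 18)/6 = 54/6 = 9; σ²_Code review = ((18−4)/6)² = 5.444
te_Security audit = (5 + 4·11 + 17)/6 = 66/6 = 11; σ²_Security audit = ((17−5)/6)² = 4.000
te_Staging deploy = (6 + 4·10 + 20)/6 = 66/6 = 11; σ²_Staging deploy = ((20−6)/6)² = 5.444
te_Load testing = (10 + 4·12 + 20)/6 = 78/6 = 13; σ²_Load testing = ((20−10)/6)² = 2.778

Forward pass:
ES_API spec = 0; EF_API spec = 4
ES_Backend dev = 0; EF_Backend dev = 4
ES_Frontend dev = max(EF_API spec=4, EF_Backend dev=4) = 4; EF_Frontend dev = 4+14 = 18
ES_Database migration = 4; EF_Database migration = 4+3 = 7
ES_Unit tests = 4; EF_Unit tests = 4+8 = 12
ES_Integration tests = 7; EF_Integration tests = 7+11 = 18
ES_Code review = max(EF_Database migration=7, EF_Unit tests=12) = 12; EF_Code review = 12+9 = 21
ES_Security audit = max(EF_API spec=4, EF_Backend dev=4) = 4; EF_Security audit = 4+11 = 15
ES_Staging deploy = max(EF_Backend dev=4, EF_Integration tests=18) = 18; EF_Staging deploy = 18+11 = 29
ES_Load testing = max(EF_Backend dev=4, EF_Frontend dev=18, EF_Code review=21, EF_Security audit=15, EF_Staging deploy=29) = 29; EF_Load testing = 29+13 = 42
Expected project duration μ = 42 weeks. Critical path: API spec → Database migration → Integration tests → Staging deploy → Load testing.

Variance along critical path = 2.778 + 0.444 + 0.111 + 5.444 + 2.778 = 11.556; σ = √11.556 = 3.399 weeks.
Z = (47 − 42) / 3.399 = 1.471
P(T ≤ 47) = Φ(1.471) ≈ 0.929

0.929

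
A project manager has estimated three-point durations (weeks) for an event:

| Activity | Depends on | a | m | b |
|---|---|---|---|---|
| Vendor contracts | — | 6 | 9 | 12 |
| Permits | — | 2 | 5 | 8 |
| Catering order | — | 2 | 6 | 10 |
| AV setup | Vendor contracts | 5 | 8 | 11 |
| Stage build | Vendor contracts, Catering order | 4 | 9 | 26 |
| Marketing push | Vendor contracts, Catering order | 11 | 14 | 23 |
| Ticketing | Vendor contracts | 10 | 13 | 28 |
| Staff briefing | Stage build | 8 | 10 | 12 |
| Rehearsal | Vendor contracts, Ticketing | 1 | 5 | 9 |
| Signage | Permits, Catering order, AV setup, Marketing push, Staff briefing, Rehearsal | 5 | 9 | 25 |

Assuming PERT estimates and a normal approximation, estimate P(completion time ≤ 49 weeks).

te_Vendor contracts = (6 + 4·9 + 12)/6 = 54/6 = 9; σ²_Vendor contracts = ((12−6)/6)² = 1.000
te_Permits = (2 + 4·5 + 8)/6 = 30/6 = 5; σ²_Permits = ((8−2)/6)² = 1.000
te_Catering order = (2 + 4·6 + 10)/6 = 36/6 = 6; σ²_Catering order = ((10−2)/6)² = 1.778
te_AV setup = (5 + 4·8 + 11)/6 = 48/6 = 8; σ²_AV setup = ((11−5)/6)² = 1.000
te_Stage build = (4 + 4·9 + 26)/6 = 66/6 = 11; σ²_Stage build = ((26−4)/6)² = 13.444
te_Marketing push = (11 + 4·14 + 23)/6 = 90/6 = 15; σ²_Marketing push = ((23−11)/6)² = 4.000
te_Ticketing = (10 + 4·13 + 28)/6 = 90/6 = 15; σ²_Ticketing = ((28−10)/6)² = 9.000
te_Staff briefing = (8 + 4·10 + 12)/6 = 60/6 = 10; σ²_Staff briefing = ((12−8)/6)² = 0.444
te_Rehearsal = (1 + 4·5 + 9)/6 = 30/6 = 5; σ²_Rehearsal = ((9−1)/6)² = 1.778
te_Signage = (5 + 4·9 + 25)/6 = 66/6 = 11; σ²_Signage = ((25−5)/6)² = 11.111

Forward pass:
ES_Vendor contracts = 0; EF_Vendor contracts = 9
ES_Permits = 0; EF_Permits = 5
ES_Catering order = 0; EF_Catering order = 6
ES_AV setup = 9; EF_AV setup = 9+8 = 17
ES_Stage build = max(EF_Vendor contracts=9, EF_Catering order=6) = 9; EF_Stage build = 9+11 = 20
ES_Marketing push = max(EF_Vendor contracts=9, EF_Catering order=6) = 9; EF_Marketing push = 9+15 = 24
ES_Ticketing = 9; EF_Ticketing = 9+15 = 24
ES_Staff briefing = 20; EF_Staff briefing = 20+10 = 30
ES_Rehearsal = max(EF_Vendor contracts=9, EF_Ticketing=24) = 24; EF_Rehearsal = 24+5 = 29
ES_Signage = max(EF_Permits=5, EF_Catering order=6, EF_AV setup=17, EF_Marketing push=24, EF_Staff briefing=30, EF_Rehearsal=29) = 30; EF_Signage = 30+11 = 41
Expected project duration μ = 41 weeks. Critical path: Vendor contracts → Stage build → Staff briefing → Signage.

Variance along critical path = 1.000 + 13.444 + 0.444 + 11.111 = 26.000; σ = √26.000 = 5.099 weeks.
Z = (49 − 41) / 5.099 = 1.569
P(T ≤ 49) = Φ(1.569) ≈ 0.942

0.942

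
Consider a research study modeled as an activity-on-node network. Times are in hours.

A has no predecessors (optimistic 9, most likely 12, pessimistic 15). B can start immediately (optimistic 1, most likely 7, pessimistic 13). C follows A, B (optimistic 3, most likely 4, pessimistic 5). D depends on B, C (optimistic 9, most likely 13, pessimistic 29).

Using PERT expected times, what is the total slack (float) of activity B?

te_A = (9 + 4·12 + 15)/6 = 72/6 = 12
te_B = (1 + 4·7 + 13)/6 = 42/6 = 7
te_C = (3 + 4·4 + 5)/6 = 24/6 = 4
te_D = (9 + 4·13 + 29)/6 = 90/6 = 15

Forward pass:
ES_A = 0; EF_A = 12
ES_B = 0; EF_B = 7
ES_C = max(EF_A=12, EF_B=7) = 12; EF_C = 12+4 = 16
ES_D = max(EF_B=7, EF_C=16) = 16; EF_D = 16+15 = 31
Expected project duration μ = 31 hours. Critical path: A → C → D.

Backward pass:
LF_D = 31; LS_D = 31−15 = 16
LF_C = LS_D = 16; LS_C = 16−4 = 12
LF_B = min(LS_C=12, LS_D=16) = 12; LS_B = 12−7 = 5
LF_A = LS_C = 12; LS_A = 12−12 = 0
Slack_B = LS_B − ES_B = 5 − 0 = 5

5 hours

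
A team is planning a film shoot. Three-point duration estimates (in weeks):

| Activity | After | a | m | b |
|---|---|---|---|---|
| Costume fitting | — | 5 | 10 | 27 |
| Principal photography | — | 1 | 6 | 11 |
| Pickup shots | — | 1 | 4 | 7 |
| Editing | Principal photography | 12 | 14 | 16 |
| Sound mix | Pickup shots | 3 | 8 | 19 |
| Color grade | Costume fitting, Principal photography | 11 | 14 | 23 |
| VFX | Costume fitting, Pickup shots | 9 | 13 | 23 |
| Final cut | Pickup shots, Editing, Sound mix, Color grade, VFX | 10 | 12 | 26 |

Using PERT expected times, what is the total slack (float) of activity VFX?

1 weeks

te_Costume fitting = (5 + 4·10 + 27)/6 = 72/6 = 12
te_Principal photography = (1 + 4·6 + 11)/6 = 36/6 = 6
te_Pickup shots = (1 + 4·4 + 7)/6 = 24/6 = 4
te_Editing = (12 + 4·14 + 16)/6 = 84/6 = 14
te_Sound mix = (3 + 4·8 + 19)/6 = 54/6 = 9
te_Color grade = (11 + 4·14 + 23)/6 = 90/6 = 15
te_VFX = (9 + 4·13 + 23)/6 = 84/6 = 14
te_Final cut = (10 + 4·12 + 26)/6 = 84/6 = 14

Forward pass:
ES_Costume fitting = 0; EF_Costume fitting = 12
ES_Principal photography = 0; EF_Principal photography = 6
ES_Pickup shots = 0; EF_Pickup shots = 4
ES_Editing = 6; EF_Editing = 6+14 = 20
ES_Sound mix = 4; EF_Sound mix = 4+9 = 13
ES_Color grade = max(EF_Costume fitting=12, EF_Principal photography=6) = 12; EF_Color grade = 12+15 = 27
ES_VFX = max(EF_Costume fitting=12, EF_Pickup shots=4) = 12; EF_VFX = 12+14 = 26
ES_Final cut = max(EF_Pickup shots=4, EF_Editing=20, EF_Sound mix=13, EF_Color grade=27, EF_VFX=26) = 27; EF_Final cut = 27+14 = 41
Expected project duration μ = 41 weeks. Critical path: Costume fitting → Color grade → Final cut.

Backward pass:
LF_Final cut = 41; LS_Final cut = 41−14 = 27
LF_VFX = LS_Final cut = 27; LS_VFX = 27−14 = 13
LF_Color grade = LS_Final cut = 27; LS_Color grade = 27−15 = 12
LF_Sound mix = LS_Final cut = 27; LS_Sound mix = 27−9 = 18
LF_Editing = LS_Final cut = 27; LS_Editing = 27−14 = 13
LF_Pickup shots = min(LS_Sound mix=18, LS_VFX=13, LS_Final cut=27) = 13; LS_Pickup shots = 13−4 = 9
LF_Principal photography = min(LS_Editing=13, LS_Color grade=12) = 12; LS_Principal photography = 12−6 = 6
LF_Costume fitting = min(LS_Color grade=12, LS_VFX=13) = 12; LS_Costume fitting = 12−12 = 0
Slack_VFX = LS_VFX − ES_VFX = 13 − 12 = 1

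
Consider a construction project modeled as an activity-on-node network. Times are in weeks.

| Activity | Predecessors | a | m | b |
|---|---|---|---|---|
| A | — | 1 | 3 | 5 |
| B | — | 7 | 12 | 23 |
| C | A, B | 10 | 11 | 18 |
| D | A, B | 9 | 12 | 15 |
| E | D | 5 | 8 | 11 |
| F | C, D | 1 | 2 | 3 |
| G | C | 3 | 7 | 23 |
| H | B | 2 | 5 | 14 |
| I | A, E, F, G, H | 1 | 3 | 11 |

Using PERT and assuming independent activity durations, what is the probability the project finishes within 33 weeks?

te_A = (1 + 4·3 + 5)/6 = 18/6 = 3; σ²_A = ((5−1)/6)² = 0.444
te_B = (7 + 4·12 + 23)/6 = 78/6 = 13; σ²_B = ((23−7)/6)² = 7.111
te_C = (10 + 4·11 + 18)/6 = 72/6 = 12; σ²_C = ((18−10)/6)² = 1.778
te_D = (9 + 4·12 + 15)/6 = 72/6 = 12; σ²_D = ((15−9)/6)² = 1.000
te_E = (5 + 4·8 + 11)/6 = 48/6 = 8; σ²_E = ((11−5)/6)² = 1.000
te_F = (1 + 4·2 + 3)/6 = 12/6 = 2; σ²_F = ((3−1)/6)² = 0.111
te_G = (3 + 4·7 + 23)/6 = 54/6 = 9; σ²_G = ((23−3)/6)² = 11.111
te_H = (2 + 4·5 + 14)/6 = 36/6 = 6; σ²_H = ((14−2)/6)² = 4.000
te_I = (1 + 4·3 + 11)/6 = 24/6 = 4; σ²_I = ((11−1)/6)² = 2.778

Forward pass:
ES_A = 0; EF_A = 3
ES_B = 0; EF_B = 13
ES_C = max(EF_A=3, EF_B=13) = 13; EF_C = 13+12 = 25
ES_D = max(EF_A=3, EF_B=13) = 13; EF_D = 13+12 = 25
ES_E = 25; EF_E = 25+8 = 33
ES_F = max(EF_C=25, EF_D=25) = 25; EF_F = 25+2 = 27
ES_G = 25; EF_G = 25+9 = 34
ES_H = 13; EF_H = 13+6 = 19
ES_I = max(EF_A=3, EF_E=33, EF_F=27, EF_G=34, EF_H=19) = 34; EF_I = 34+4 = 38
Expected project duration μ = 38 weeks. Critical path: B → C → G → I.

Variance along critical path = 7.111 + 1.778 + 11.111 + 2.778 = 22.778; σ = √22.778 = 4.773 weeks.
Z = (33 − 38) / 4.773 = -1.048
P(T ≤ 33) = Φ(-1.048) ≈ 0.147

0.147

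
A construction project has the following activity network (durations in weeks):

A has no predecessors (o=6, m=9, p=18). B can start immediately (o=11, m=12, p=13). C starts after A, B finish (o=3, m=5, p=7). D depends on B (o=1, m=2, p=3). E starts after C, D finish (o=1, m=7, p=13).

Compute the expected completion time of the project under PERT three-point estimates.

te_A = (6 + 4·9 + 18)/6 = 60/6 = 10
te_B = (11 + 4·12 + 13)/6 = 72/6 = 12
te_C = (3 + 4·5 + 7)/6 = 30/6 = 5
te_D = (1 + 4·2 + 3)/6 = 12/6 = 2
te_E = (1 + 4·7 + 13)/6 = 42/6 = 7

Forward pass:
ES_A = 0; EF_A = 10
ES_B = 0; EF_B = 12
ES_C = max(EF_A=10, EF_B=12) = 12; EF_C = 12+5 = 17
ES_D = 12; EF_D = 12+2 = 14
ES_E = max(EF_C=17, EF_D=14) = 17; EF_E = 17+7 = 24
Expected project duration μ = 24 weeks. Critical path: B → C → E.

24 weeks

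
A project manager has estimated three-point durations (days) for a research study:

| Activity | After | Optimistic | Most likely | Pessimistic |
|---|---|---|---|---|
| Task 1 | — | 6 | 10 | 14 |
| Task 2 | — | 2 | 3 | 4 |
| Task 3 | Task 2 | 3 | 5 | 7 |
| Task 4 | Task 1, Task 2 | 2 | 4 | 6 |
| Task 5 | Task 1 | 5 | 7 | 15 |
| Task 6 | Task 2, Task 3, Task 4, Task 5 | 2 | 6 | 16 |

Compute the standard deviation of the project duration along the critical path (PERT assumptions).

3.16 days

te_Task 1 = (6 + 4·10 + 14)/6 = 60/6 = 10; σ²_Task 1 = ((14−6)/6)² = 1.778
te_Task 2 = (2 + 4·3 + 4)/6 = 18/6 = 3; σ²_Task 2 = ((4−2)/6)² = 0.111
te_Task 3 = (3 + 4·5 + 7)/6 = 30/6 = 5; σ²_Task 3 = ((7−3)/6)² = 0.444
te_Task 4 = (2 + 4·4 + 6)/6 = 24/6 = 4; σ²_Task 4 = ((6−2)/6)² = 0.444
te_Task 5 = (5 + 4·7 + 15)/6 = 48/6 = 8; σ²_Task 5 = ((15−5)/6)² = 2.778
te_Task 6 = (2 + 4·6 + 16)/6 = 42/6 = 7; σ²_Task 6 = ((16−2)/6)² = 5.444

Forward pass:
ES_Task 1 = 0; EF_Task 1 = 10
ES_Task 2 = 0; EF_Task 2 = 3
ES_Task 3 = 3; EF_Task 3 = 3+5 = 8
ES_Task 4 = max(EF_Task 1=10, EF_Task 2=3) = 10; EF_Task 4 = 10+4 = 14
ES_Task 5 = 10; EF_Task 5 = 10+8 = 18
ES_Task 6 = max(EF_Task 2=3, EF_Task 3=8, EF_Task 4=14, EF_Task 5=18) = 18; EF_Task 6 = 18+7 = 25
Expected project duration μ = 25 days. Critical path: Task 1 → Task 5 → Task 6.

Variance along critical path = 1.778 + 2.778 + 5.444 = 10.000
σ = √10.000 = 3.162 days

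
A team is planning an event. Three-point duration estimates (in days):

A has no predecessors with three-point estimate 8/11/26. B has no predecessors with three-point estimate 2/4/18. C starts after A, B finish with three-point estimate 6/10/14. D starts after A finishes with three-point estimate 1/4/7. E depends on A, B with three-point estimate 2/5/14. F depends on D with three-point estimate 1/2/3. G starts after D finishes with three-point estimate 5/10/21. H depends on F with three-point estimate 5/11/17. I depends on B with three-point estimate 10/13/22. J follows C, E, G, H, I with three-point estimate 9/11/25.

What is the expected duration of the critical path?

te_A = (8 + 4·11 + 26)/6 = 78/6 = 13
te_B = (2 + 4·4 + 18)/6 = 36/6 = 6
te_C = (6 + 4·10 + 14)/6 = 60/6 = 10
te_D = (1 + 4·4 + 7)/6 = 24/6 = 4
te_E = (2 + 4·5 + 14)/6 = 36/6 = 6
te_F = (1 + 4·2 + 3)/6 = 12/6 = 2
te_G = (5 + 4·10 + 21)/6 = 66/6 = 11
te_H = (5 + 4·11 + 17)/6 = 66/6 = 11
te_I = (10 + 4·13 + 22)/6 = 84/6 = 14
te_J = (9 + 4·11 + 25)/6 = 78/6 = 13

Forward pass:
ES_A = 0; EF_A = 13
ES_B = 0; EF_B = 6
ES_C = max(EF_A=13, EF_B=6) = 13; EF_C = 13+10 = 23
ES_D = 13; EF_D = 13+4 = 17
ES_E = max(EF_A=13, EF_B=6) = 13; EF_E = 13+6 = 19
ES_F = 17; EF_F = 17+2 = 19
ES_G = 17; EF_G = 17+11 = 28
ES_H = 19; EF_H = 19+11 = 30
ES_I = 6; EF_I = 6+14 = 20
ES_J = max(EF_C=23, EF_E=19, EF_G=28, EF_H=30, EF_I=20) = 30; EF_J = 30+13 = 43
Expected project duration μ = 43 days. Critical path: A → D → F → H → J.

43 days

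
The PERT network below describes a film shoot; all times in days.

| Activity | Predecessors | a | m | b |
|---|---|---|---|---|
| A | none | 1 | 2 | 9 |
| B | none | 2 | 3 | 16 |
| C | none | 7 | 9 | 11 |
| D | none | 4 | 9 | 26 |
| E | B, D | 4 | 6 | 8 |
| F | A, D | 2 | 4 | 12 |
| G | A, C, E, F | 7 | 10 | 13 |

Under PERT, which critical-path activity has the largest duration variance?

D

te_A = (1 + 4·2 + 9)/6 = 18/6 = 3; σ²_A = ((9−1)/6)² = 1.778
te_B = (2 + 4·3 + 16)/6 = 30/6 = 5; σ²_B = ((16−2)/6)² = 5.444
te_C = (7 + 4·9 + 11)/6 = 54/6 = 9; σ²_C = ((11−7)/6)² = 0.444
te_D = (4 + 4·9 + 26)/6 = 66/6 = 11; σ²_D = ((26−4)/6)² = 13.444
te_E = (4 + 4·6 + 8)/6 = 36/6 = 6; σ²_E = ((8−4)/6)² = 0.444
te_F = (2 + 4·4 + 12)/6 = 30/6 = 5; σ²_F = ((12−2)/6)² = 2.778
te_G = (7 + 4·10 + 13)/6 = 60/6 = 10; σ²_G = ((13−7)/6)² = 1.000

Forward pass:
ES_A = 0; EF_A = 3
ES_B = 0; EF_B = 5
ES_C = 0; EF_C = 9
ES_D = 0; EF_D = 11
ES_E = max(EF_B=5, EF_D=11) = 11; EF_E = 11+6 = 17
ES_F = max(EF_A=3, EF_D=11) = 11; EF_F = 11+5 = 16
ES_G = max(EF_A=3, EF_C=9, EF_E=17, EF_F=16) = 17; EF_G = 17+10 = 27
Expected project duration μ = 27 days. Critical path: D → E → G.

Variances on critical path: σ²_D=13.444, σ²_E=0.444, σ²_G=1.000.
Largest is σ²_D = 13.444.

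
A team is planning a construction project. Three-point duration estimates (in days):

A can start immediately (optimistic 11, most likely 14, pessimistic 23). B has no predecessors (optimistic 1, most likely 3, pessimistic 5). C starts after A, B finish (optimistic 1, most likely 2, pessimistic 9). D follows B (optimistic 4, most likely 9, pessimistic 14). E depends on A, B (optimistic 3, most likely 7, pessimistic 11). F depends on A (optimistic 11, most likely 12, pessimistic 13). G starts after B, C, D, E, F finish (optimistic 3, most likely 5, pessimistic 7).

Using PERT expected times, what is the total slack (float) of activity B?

te_A = (11 + 4·14 + 23)/6 = 90/6 = 15
te_B = (1 + 4·3 + 5)/6 = 18/6 = 3
te_C = (1 + 4·2 + 9)/6 = 18/6 = 3
te_D = (4 + 4·9 + 14)/6 = 54/6 = 9
te_E = (3 + 4·7 + 11)/6 = 42/6 = 7
te_F = (11 + 4·12 + 13)/6 = 72/6 = 12
te_G = (3 + 4·5 + 7)/6 = 30/6 = 5

Forward pass:
ES_A = 0; EF_A = 15
ES_B = 0; EF_B = 3
ES_C = max(EF_A=15, EF_B=3) = 15; EF_C = 15+3 = 18
ES_D = 3; EF_D = 3+9 = 12
ES_E = max(EF_A=15, EF_B=3) = 15; EF_E = 15+7 = 22
ES_F = 15; EF_F = 15+12 = 27
ES_G = max(EF_B=3, EF_C=18, EF_D=12, EF_E=22, EF_F=27) = 27; EF_G = 27+5 = 32
Expected project duration μ = 32 days. Critical path: A → F → G.

Backward pass:
LF_G = 32; LS_G = 32−5 = 27
LF_F = LS_G = 27; LS_F = 27−12 = 15
LF_E = LS_G = 27; LS_E = 27−7 = 20
LF_D = LS_G = 27; LS_D = 27−9 = 18
LF_C = LS_G = 27; LS_C = 27−3 = 24
LF_B = min(LS_C=24, LS_D=18, LS_E=20, LS_G=27) = 18; LS_B = 18−3 = 15
LF_A = min(LS_C=24, LS_E=20, LS_F=15) = 15; LS_A = 15−15 = 0
Slack_B = LS_B − ES_B = 15 − 0 = 15

15 days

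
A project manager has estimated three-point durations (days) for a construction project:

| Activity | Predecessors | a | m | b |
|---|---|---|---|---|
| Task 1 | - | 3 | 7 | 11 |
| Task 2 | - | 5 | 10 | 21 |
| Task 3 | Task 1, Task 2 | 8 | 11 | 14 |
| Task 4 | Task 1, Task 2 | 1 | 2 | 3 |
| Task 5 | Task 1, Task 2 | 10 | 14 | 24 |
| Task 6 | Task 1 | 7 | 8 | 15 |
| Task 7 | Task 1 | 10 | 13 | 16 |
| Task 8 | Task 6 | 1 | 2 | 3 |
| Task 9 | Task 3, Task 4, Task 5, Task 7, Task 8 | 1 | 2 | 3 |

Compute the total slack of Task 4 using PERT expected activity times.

13 days

te_Task 1 = (3 + 4·7 + 11)/6 = 42/6 = 7
te_Task 2 = (5 + 4·10 + 21)/6 = 66/6 = 11
te_Task 3 = (8 + 4·11 + 14)/6 = 66/6 = 11
te_Task 4 = (1 + 4·2 + 3)/6 = 12/6 = 2
te_Task 5 = (10 + 4·14 + 24)/6 = 90/6 = 15
te_Task 6 = (7 + 4·8 + 15)/6 = 54/6 = 9
te_Task 7 = (10 + 4·13 + 16)/6 = 78/6 = 13
te_Task 8 = (1 + 4·2 + 3)/6 = 12/6 = 2
te_Task 9 = (1 + 4·2 + 3)/6 = 12/6 = 2

Forward pass:
ES_Task 1 = 0; EF_Task 1 = 7
ES_Task 2 = 0; EF_Task 2 = 11
ES_Task 3 = max(EF_Task 1=7, EF_Task 2=11) = 11; EF_Task 3 = 11+11 = 22
ES_Task 4 = max(EF_Task 1=7, EF_Task 2=11) = 11; EF_Task 4 = 11+2 = 13
ES_Task 5 = max(EF_Task 1=7, EF_Task 2=11) = 11; EF_Task 5 = 11+15 = 26
ES_Task 6 = 7; EF_Task 6 = 7+9 = 16
ES_Task 7 = 7; EF_Task 7 = 7+13 = 20
ES_Task 8 = 16; EF_Task 8 = 16+2 = 18
ES_Task 9 = max(EF_Task 3=22, EF_Task 4=13, EF_Task 5=26, EF_Task 7=20, EF_Task 8=18) = 26; EF_Task 9 = 26+2 = 28
Expected project duration μ = 28 days. Critical path: Task 2 → Task 5 → Task 9.

Backward pass:
LF_Task 9 = 28; LS_Task 9 = 28−2 = 26
LF_Task 8 = LS_Task 9 = 26; LS_Task 8 = 26−2 = 24
LF_Task 7 = LS_Task 9 = 26; LS_Task 7 = 26−13 = 13
LF_Task 6 = LS_Task 8 = 24; LS_Task 6 = 24−9 = 15
LF_Task 5 = LS_Task 9 = 26; LS_Task 5 = 26−15 = 11
LF_Task 4 = LS_Task 9 = 26; LS_Task 4 = 26−2 = 24
LF_Task 3 = LS_Task 9 = 26; LS_Task 3 = 26−11 = 15
LF_Task 2 = min(LS_Task 3=15, LS_Task 4=24, LS_Task 5=11) = 11; LS_Task 2 = 11−11 = 0
LF_Task 1 = min(LS_Task 3=15, LS_Task 4=24, LS_Task 5=11, LS_Task 6=15, LS_Task 7=13) = 11; LS_Task 1 = 11−7 = 4
Slack_Task 4 = LS_Task 4 − ES_Task 4 = 24 − 11 = 13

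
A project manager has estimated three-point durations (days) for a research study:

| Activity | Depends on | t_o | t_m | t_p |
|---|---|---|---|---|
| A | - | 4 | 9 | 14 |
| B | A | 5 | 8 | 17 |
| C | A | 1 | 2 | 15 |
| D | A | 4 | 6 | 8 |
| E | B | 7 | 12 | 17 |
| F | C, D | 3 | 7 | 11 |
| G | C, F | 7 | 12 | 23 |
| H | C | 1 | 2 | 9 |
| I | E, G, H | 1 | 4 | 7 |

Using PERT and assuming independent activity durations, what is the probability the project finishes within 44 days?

0.916

te_A = (4 + 4·9 + 14)/6 = 54/6 = 9; σ²_A = ((14−4)/6)² = 2.778
te_B = (5 + 4·8 + 17)/6 = 54/6 = 9; σ²_B = ((17−5)/6)² = 4.000
te_C = (1 + 4·2 + 15)/6 = 24/6 = 4; σ²_C = ((15−1)/6)² = 5.444
te_D = (4 + 4·6 + 8)/6 = 36/6 = 6; σ²_D = ((8−4)/6)² = 0.444
te_E = (7 + 4·12 + 17)/6 = 72/6 = 12; σ²_E = ((17−7)/6)² = 2.778
te_F = (3 + 4·7 + 11)/6 = 42/6 = 7; σ²_F = ((11−3)/6)² = 1.778
te_G = (7 + 4·12 + 23)/6 = 78/6 = 13; σ²_G = ((23−7)/6)² = 7.111
te_H = (1 + 4·2 + 9)/6 = 18/6 = 3; σ²_H = ((9−1)/6)² = 1.778
te_I = (1 + 4·4 + 7)/6 = 24/6 = 4; σ²_I = ((7−1)/6)² = 1.000

Forward pass:
ES_A = 0; EF_A = 9
ES_B = 9; EF_B = 9+9 = 18
ES_C = 9; EF_C = 9+4 = 13
ES_D = 9; EF_D = 9+6 = 15
ES_E = 18; EF_E = 18+12 = 30
ES_F = max(EF_C=13, EF_D=15) = 15; EF_F = 15+7 = 22
ES_G = max(EF_C=13, EF_F=22) = 22; EF_G = 22+13 = 35
ES_H = 13; EF_H = 13+3 = 16
ES_I = max(EF_E=30, EF_G=35, EF_H=16) = 35; EF_I = 35+4 = 39
Expected project duration μ = 39 days. Critical path: A → D → F → G → I.

Variance along critical path = 2.778 + 0.444 + 1.778 + 7.111 + 1.000 = 13.111; σ = √13.111 = 3.621 days.
Z = (44 − 39) / 3.621 = 1.381
P(T ≤ 44) = Φ(1.381) ≈ 0.916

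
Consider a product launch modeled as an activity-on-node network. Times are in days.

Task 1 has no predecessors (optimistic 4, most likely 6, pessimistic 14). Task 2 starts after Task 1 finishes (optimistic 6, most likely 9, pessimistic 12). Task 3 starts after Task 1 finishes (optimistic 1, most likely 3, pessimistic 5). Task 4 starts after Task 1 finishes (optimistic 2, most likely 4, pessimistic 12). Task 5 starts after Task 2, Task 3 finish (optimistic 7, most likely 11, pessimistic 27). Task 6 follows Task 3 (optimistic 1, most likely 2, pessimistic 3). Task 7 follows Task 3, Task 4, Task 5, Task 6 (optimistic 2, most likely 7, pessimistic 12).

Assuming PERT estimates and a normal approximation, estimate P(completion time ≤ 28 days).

te_Task 1 = (4 + 4·6 + 14)/6 = 42/6 = 7; σ²_Task 1 = ((14−4)/6)² = 2.778
te_Task 2 = (6 + 4·9 + 12)/6 = 54/6 = 9; σ²_Task 2 = ((12−6)/6)² = 1.000
te_Task 3 = (1 + 4·3 + 5)/6 = 18/6 = 3; σ²_Task 3 = ((5−1)/6)² = 0.444
te_Task 4 = (2 + 4·4 + 12)/6 = 30/6 = 5; σ²_Task 4 = ((12−2)/6)² = 2.778
te_Task 5 = (7 + 4·11 + 27)/6 = 78/6 = 13; σ²_Task 5 = ((27−7)/6)² = 11.111
te_Task 6 = (1 + 4·2 + 3)/6 = 12/6 = 2; σ²_Task 6 = ((3−1)/6)² = 0.111
te_Task 7 = (2 + 4·7 + 12)/6 = 42/6 = 7; σ²_Task 7 = ((12−2)/6)² = 2.778

Forward pass:
ES_Task 1 = 0; EF_Task 1 = 7
ES_Task 2 = 7; EF_Task 2 = 7+9 = 16
ES_Task 3 = 7; EF_Task 3 = 7+3 = 10
ES_Task 4 = 7; EF_Task 4 = 7+5 = 12
ES_Task 5 = max(EF_Task 2=16, EF_Task 3=10) = 16; EF_Task 5 = 16+13 = 29
ES_Task 6 = 10; EF_Task 6 = 10+2 = 12
ES_Task 7 = max(EF_Task 3=10, EF_Task 4=12, EF_Task 5=29, EF_Task 6=12) = 29; EF_Task 7 = 29+7 = 36
Expected project duration μ = 36 days. Critical path: Task 1 → Task 2 → Task 5 → Task 7.

Variance along critical path = 2.778 + 1.000 + 11.111 + 2.778 = 17.667; σ = √17.667 = 4.203 days.
Z = (28 − 36) / 4.203 = -1.903
P(T ≤ 28) = Φ(-1.903) ≈ 0.028

0.028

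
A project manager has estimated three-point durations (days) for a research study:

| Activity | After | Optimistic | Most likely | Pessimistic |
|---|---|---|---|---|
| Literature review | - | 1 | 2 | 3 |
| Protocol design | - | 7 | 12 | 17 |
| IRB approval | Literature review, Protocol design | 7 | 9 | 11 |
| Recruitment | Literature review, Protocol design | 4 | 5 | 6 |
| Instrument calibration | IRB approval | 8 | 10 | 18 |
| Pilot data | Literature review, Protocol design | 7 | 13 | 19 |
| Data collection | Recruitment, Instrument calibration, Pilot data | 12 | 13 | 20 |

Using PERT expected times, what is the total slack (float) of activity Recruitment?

te_Literature review = (1 + 4·2 + 3)/6 = 12/6 = 2
te_Protocol design = (7 + 4·12 + 17)/6 = 72/6 = 12
te_IRB approval = (7 + 4·9 + 11)/6 = 54/6 = 9
te_Recruitment = (4 + 4·5 + 6)/6 = 30/6 = 5
te_Instrument calibration = (8 + 4·10 + 18)/6 = 66/6 = 11
te_Pilot data = (7 + 4·13 + 19)/6 = 78/6 = 13
te_Data collection = (12 + 4·13 + 20)/6 = 84/6 = 14

Forward pass:
ES_Literature review = 0; EF_Literature review = 2
ES_Protocol design = 0; EF_Protocol design = 12
ES_IRB approval = max(EF_Literature review=2, EF_Protocol design=12) = 12; EF_IRB approval = 12+9 = 21
ES_Recruitment = max(EF_Literature review=2, EF_Protocol design=12) = 12; EF_Recruitment = 12+5 = 17
ES_Instrument calibration = 21; EF_Instrument calibration = 21+11 = 32
ES_Pilot data = max(EF_Literature review=2, EF_Protocol design=12) = 12; EF_Pilot data = 12+13 = 25
ES_Data collection = max(EF_Recruitment=17, EF_Instrument calibration=32, EF_Pilot data=25) = 32; EF_Data collection = 32+14 = 46
Expected project duration μ = 46 days. Critical path: Protocol design → IRB approval → Instrument calibration → Data collection.

Backward pass:
LF_Data collection = 46; LS_Data collection = 46−14 = 32
LF_Pilot data = LS_Data collection = 32; LS_Pilot data = 32−13 = 19
LF_Instrument calibration = LS_Data collection = 32; LS_Instrument calibration = 32−11 = 21
LF_Recruitment = LS_Data collection = 32; LS_Recruitment = 32−5 = 27
LF_IRB approval = LS_Instrument calibration = 21; LS_IRB approval = 21−9 = 12
LF_Protocol design = min(LS_IRB approval=12, LS_Recruitment=27, LS_Pilot data=19) = 12; LS_Protocol design = 12−12 = 0
LF_Literature review = min(LS_IRB approval=12, LS_Recruitment=27, LS_Pilot data=19) = 12; LS_Literature review = 12−2 = 10
Slack_Recruitment = LS_Recruitment − ES_Recruitment = 27 − 12 = 15

15 days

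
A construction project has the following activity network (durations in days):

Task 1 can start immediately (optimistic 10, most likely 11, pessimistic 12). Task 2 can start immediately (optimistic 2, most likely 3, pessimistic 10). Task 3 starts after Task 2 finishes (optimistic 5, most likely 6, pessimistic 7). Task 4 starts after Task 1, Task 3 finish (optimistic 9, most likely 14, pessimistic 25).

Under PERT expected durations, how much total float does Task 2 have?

1 days

te_Task 1 = (10 + 4·11 + 12)/6 = 66/6 = 11
te_Task 2 = (2 + 4·3 + 10)/6 = 24/6 = 4
te_Task 3 = (5 + 4·6 + 7)/6 = 36/6 = 6
te_Task 4 = (9 + 4·14 + 25)/6 = 90/6 = 15

Forward pass:
ES_Task 1 = 0; EF_Task 1 = 11
ES_Task 2 = 0; EF_Task 2 = 4
ES_Task 3 = 4; EF_Task 3 = 4+6 = 10
ES_Task 4 = max(EF_Task 1=11, EF_Task 3=10) = 11; EF_Task 4 = 11+15 = 26
Expected project duration μ = 26 days. Critical path: Task 1 → Task 4.

Backward pass:
LF_Task 4 = 26; LS_Task 4 = 26−15 = 11
LF_Task 3 = LS_Task 4 = 11; LS_Task 3 = 11−6 = 5
LF_Task 2 = LS_Task 3 = 5; LS_Task 2 = 5−4 = 1
LF_Task 1 = LS_Task 4 = 11; LS_Task 1 = 11−11 = 0
Slack_Task 2 = LS_Task 2 − ES_Task 2 = 1 − 0 = 1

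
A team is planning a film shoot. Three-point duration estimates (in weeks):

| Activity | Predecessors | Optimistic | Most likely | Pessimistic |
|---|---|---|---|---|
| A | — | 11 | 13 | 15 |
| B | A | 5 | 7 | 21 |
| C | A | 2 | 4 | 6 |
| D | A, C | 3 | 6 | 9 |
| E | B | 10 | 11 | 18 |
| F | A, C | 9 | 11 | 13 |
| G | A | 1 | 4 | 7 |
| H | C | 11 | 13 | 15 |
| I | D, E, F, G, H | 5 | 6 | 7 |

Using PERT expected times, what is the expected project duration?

te_A = (11 + 4·13 + 15)/6 = 78/6 = 13
te_B = (5 + 4·7 + 21)/6 = 54/6 = 9
te_C = (2 + 4·4 + 6)/6 = 24/6 = 4
te_D = (3 + 4·6 + 9)/6 = 36/6 = 6
te_E = (10 + 4·11 + 18)/6 = 72/6 = 12
te_F = (9 + 4·11 + 13)/6 = 66/6 = 11
te_G = (1 + 4·4 + 7)/6 = 24/6 = 4
te_H = (11 + 4·13 + 15)/6 = 78/6 = 13
te_I = (5 + 4·6 + 7)/6 = 36/6 = 6

Forward pass:
ES_A = 0; EF_A = 13
ES_B = 13; EF_B = 13+9 = 22
ES_C = 13; EF_C = 13+4 = 17
ES_D = max(EF_A=13, EF_C=17) = 17; EF_D = 17+6 = 23
ES_E = 22; EF_E = 22+12 = 34
ES_F = max(EF_A=13, EF_C=17) = 17; EF_F = 17+11 = 28
ES_G = 13; EF_G = 13+4 = 17
ES_H = 17; EF_H = 17+13 = 30
ES_I = max(EF_D=23, EF_E=34, EF_F=28, EF_G=17, EF_H=30) = 34; EF_I = 34+6 = 40
Expected project duration μ = 40 weeks. Critical path: A → B → E → I.

40 weeks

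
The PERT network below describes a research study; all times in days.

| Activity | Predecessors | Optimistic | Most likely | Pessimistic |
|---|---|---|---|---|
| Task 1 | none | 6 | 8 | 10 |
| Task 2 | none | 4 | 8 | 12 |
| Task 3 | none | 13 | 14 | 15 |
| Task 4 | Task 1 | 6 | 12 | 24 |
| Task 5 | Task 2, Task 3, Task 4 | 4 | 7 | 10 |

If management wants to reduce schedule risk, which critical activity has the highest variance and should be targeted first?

te_Task 1 = (6 + 4·8 + 10)/6 = 48/6 = 8; σ²_Task 1 = ((10−6)/6)² = 0.444
te_Task 2 = (4 + 4·8 + 12)/6 = 48/6 = 8; σ²_Task 2 = ((12−4)/6)² = 1.778
te_Task 3 = (13 + 4·14 + 15)/6 = 84/6 = 14; σ²_Task 3 = ((15−13)/6)² = 0.111
te_Task 4 = (6 + 4·12 + 24)/6 = 78/6 = 13; σ²_Task 4 = ((24−6)/6)² = 9.000
te_Task 5 = (4 + 4·7 + 10)/6 = 42/6 = 7; σ²_Task 5 = ((10−4)/6)² = 1.000

Forward pass:
ES_Task 1 = 0; EF_Task 1 = 8
ES_Task 2 = 0; EF_Task 2 = 8
ES_Task 3 = 0; EF_Task 3 = 14
ES_Task 4 = 8; EF_Task 4 = 8+13 = 21
ES_Task 5 = max(EF_Task 2=8, EF_Task 3=14, EF_Task 4=21) = 21; EF_Task 5 = 21+7 = 28
Expected project duration μ = 28 days. Critical path: Task 1 → Task 4 → Task 5.

Variances on critical path: σ²_Task 1=0.444, σ²_Task 4=9.000, σ²_Task 5=1.000.
Largest is σ²_Task 4 = 9.000.

Task 4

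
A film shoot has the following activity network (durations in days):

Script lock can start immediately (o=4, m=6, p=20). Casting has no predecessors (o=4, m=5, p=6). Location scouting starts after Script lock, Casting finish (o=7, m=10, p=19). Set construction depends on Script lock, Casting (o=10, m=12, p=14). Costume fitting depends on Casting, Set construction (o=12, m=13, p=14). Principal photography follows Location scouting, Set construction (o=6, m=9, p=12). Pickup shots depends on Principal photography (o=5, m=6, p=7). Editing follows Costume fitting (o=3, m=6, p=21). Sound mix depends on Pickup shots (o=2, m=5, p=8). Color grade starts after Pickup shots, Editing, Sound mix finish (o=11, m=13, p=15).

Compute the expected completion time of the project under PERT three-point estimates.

te_Script lock = (4 + 4·6 + 20)/6 = 48/6 = 8
te_Casting = (4 + 4·5 + 6)/6 = 30/6 = 5
te_Location scouting = (7 + 4·10 + 19)/6 = 66/6 = 11
te_Set construction = (10 + 4·12 + 14)/6 = 72/6 = 12
te_Costume fitting = (12 + 4·13 + 14)/6 = 78/6 = 13
te_Principal photography = (6 + 4·9 + 12)/6 = 54/6 = 9
te_Pickup shots = (5 + 4·6 + 7)/6 = 36/6 = 6
te_Editing = (3 + 4·6 + 21)/6 = 48/6 = 8
te_Sound mix = (2 + 4·5 + 8)/6 = 30/6 = 5
te_Color grade = (11 + 4·13 + 15)/6 = 78/6 = 13

Forward pass:
ES_Script lock = 0; EF_Script lock = 8
ES_Casting = 0; EF_Casting = 5
ES_Location scouting = max(EF_Script lock=8, EF_Casting=5) = 8; EF_Location scouting = 8+11 = 19
ES_Set construction = max(EF_Script lock=8, EF_Casting=5) = 8; EF_Set construction = 8+12 = 20
ES_Costume fitting = max(EF_Casting=5, EF_Set construction=20) = 20; EF_Costume fitting = 20+13 = 33
ES_Principal photography = max(EF_Location scouting=19, EF_Set construction=20) = 20; EF_Principal photography = 20+9 = 29
ES_Pickup shots = 29; EF_Pickup shots = 29+6 = 35
ES_Editing = 33; EF_Editing = 33+8 = 41
ES_Sound mix = 35; EF_Sound mix = 35+5 = 40
ES_Color grade = max(EF_Pickup shots=35, EF_Editing=41, EF_Sound mix=40) = 41; EF_Color grade = 41+13 = 54
Expected project duration μ = 54 days. Critical path: Script lock → Set construction → Costume fitting → Editing → Color grade.

54 days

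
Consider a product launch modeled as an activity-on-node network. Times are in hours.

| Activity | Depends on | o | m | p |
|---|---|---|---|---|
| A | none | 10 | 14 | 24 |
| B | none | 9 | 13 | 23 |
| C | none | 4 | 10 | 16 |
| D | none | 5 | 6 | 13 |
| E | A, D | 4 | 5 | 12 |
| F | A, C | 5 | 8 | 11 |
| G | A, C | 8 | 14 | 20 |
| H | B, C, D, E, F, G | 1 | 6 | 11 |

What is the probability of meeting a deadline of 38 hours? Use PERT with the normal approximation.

te_A = (10 + 4·14 + 24)/6 = 90/6 = 15; σ²_A = ((24−10)/6)² = 5.444
te_B = (9 + 4·13 + 23)/6 = 84/6 = 14; σ²_B = ((23−9)/6)² = 5.444
te_C = (4 + 4·10 + 16)/6 = 60/6 = 10; σ²_C = ((16−4)/6)² = 4.000
te_D = (5 + 4·6 + 13)/6 = 42/6 = 7; σ²_D = ((13−5)/6)² = 1.778
te_E = (4 + 4·5 + 12)/6 = 36/6 = 6; σ²_E = ((12−4)/6)² = 1.778
te_F = (5 + 4·8 + 11)/6 = 48/6 = 8; σ²_F = ((11−5)/6)² = 1.000
te_G = (8 + 4·14 + 20)/6 = 84/6 = 14; σ²_G = ((20−8)/6)² = 4.000
te_H = (1 + 4·6 + 11)/6 = 36/6 = 6; σ²_H = ((11−1)/6)² = 2.778

Forward pass:
ES_A = 0; EF_A = 15
ES_B = 0; EF_B = 14
ES_C = 0; EF_C = 10
ES_D = 0; EF_D = 7
ES_E = max(EF_A=15, EF_D=7) = 15; EF_E = 15+6 = 21
ES_F = max(EF_A=15, EF_C=10) = 15; EF_F = 15+8 = 23
ES_G = max(EF_A=15, EF_C=10) = 15; EF_G = 15+14 = 29
ES_H = max(EF_B=14, EF_C=10, EF_D=7, EF_E=21, EF_F=23, EF_G=29) = 29; EF_H = 29+6 = 35
Expected project duration μ = 35 hours. Critical path: A → G → H.

Variance along critical path = 5.444 + 4.000 + 2.778 = 12.222; σ = √12.222 = 3.496 hours.
Z = (38 − 35) / 3.496 = 0.858
P(T ≤ 38) = Φ(0.858) ≈ 0.805

0.805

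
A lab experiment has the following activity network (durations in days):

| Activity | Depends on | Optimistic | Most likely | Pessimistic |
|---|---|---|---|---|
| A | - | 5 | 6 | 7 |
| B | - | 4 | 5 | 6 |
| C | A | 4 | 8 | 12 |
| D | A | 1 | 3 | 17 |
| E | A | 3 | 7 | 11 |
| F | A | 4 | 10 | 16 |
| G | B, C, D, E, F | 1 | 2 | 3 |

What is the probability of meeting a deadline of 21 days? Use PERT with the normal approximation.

te_A = (5 + 4·6 + 7)/6 = 36/6 = 6; σ²_A = ((7−5)/6)² = 0.111
te_B = (4 + 4·5 + 6)/6 = 30/6 = 5; σ²_B = ((6−4)/6)² = 0.111
te_C = (4 + 4·8 + 12)/6 = 48/6 = 8; σ²_C = ((12−4)/6)² = 1.778
te_D = (1 + 4·3 + 17)/6 = 30/6 = 5; σ²_D = ((17−1)/6)² = 7.111
te_E = (3 + 4·7 + 11)/6 = 42/6 = 7; σ²_E = ((11−3)/6)² = 1.778
te_F = (4 + 4·10 + 16)/6 = 60/6 = 10; σ²_F = ((16−4)/6)² = 4.000
te_G = (1 + 4·2 + 3)/6 = 12/6 = 2; σ²_G = ((3−1)/6)² = 0.111

Forward pass:
ES_A = 0; EF_A = 6
ES_B = 0; EF_B = 5
ES_C = 6; EF_C = 6+8 = 14
ES_D = 6; EF_D = 6+5 = 11
ES_E = 6; EF_E = 6+7 = 13
ES_F = 6; EF_F = 6+10 = 16
ES_G = max(EF_B=5, EF_C=14, EF_D=11, EF_E=13, EF_F=16) = 16; EF_G = 16+2 = 18
Expected project duration μ = 18 days. Critical path: A → F → G.

Variance along critical path = 0.111 + 4.000 + 0.111 = 4.222; σ = √4.222 = 2.055 days.
Z = (21 − 18) / 2.055 = 1.460
P(T ≤ 21) = Φ(1.460) ≈ 0.928

0.928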